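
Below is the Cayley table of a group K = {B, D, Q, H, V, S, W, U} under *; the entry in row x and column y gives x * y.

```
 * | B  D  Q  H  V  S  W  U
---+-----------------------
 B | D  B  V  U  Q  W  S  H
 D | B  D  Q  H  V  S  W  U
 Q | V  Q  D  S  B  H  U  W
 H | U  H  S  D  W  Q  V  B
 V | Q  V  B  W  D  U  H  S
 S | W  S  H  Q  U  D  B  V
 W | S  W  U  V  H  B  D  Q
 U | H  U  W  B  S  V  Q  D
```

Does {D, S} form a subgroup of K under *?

{D, S} contains the identity D.
Checking products: every product of two elements of {D, S} (read from the table) lies in {D, S}, so the set is closed.
In a finite group, a nonempty closed subset is a subgroup. So {D, S} ≤ K.

Yes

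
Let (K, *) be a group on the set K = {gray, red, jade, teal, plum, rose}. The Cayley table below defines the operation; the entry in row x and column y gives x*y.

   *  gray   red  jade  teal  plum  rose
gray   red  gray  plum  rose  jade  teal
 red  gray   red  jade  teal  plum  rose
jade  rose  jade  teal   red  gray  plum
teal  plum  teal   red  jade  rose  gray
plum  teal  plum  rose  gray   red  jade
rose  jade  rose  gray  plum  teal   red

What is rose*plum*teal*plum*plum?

rose*plum = teal
teal*teal = jade
jade*plum = gray
gray*plum = jade

jade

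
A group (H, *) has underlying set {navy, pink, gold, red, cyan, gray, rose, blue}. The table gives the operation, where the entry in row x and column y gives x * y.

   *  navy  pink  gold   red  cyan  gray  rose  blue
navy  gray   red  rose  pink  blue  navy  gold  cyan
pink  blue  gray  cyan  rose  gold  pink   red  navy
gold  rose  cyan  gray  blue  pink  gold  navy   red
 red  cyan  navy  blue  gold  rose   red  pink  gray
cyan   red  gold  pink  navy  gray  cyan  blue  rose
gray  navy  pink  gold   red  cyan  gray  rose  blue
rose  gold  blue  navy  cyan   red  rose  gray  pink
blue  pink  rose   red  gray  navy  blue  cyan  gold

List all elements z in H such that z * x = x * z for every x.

An element z is central iff its row equals its column in the table.
For blue: blue * pink = rose ≠ navy = pink * blue, so blue ∉ Z.
Checking each element this way leaves Z(H) = {gold, gray}.

{gold, gray}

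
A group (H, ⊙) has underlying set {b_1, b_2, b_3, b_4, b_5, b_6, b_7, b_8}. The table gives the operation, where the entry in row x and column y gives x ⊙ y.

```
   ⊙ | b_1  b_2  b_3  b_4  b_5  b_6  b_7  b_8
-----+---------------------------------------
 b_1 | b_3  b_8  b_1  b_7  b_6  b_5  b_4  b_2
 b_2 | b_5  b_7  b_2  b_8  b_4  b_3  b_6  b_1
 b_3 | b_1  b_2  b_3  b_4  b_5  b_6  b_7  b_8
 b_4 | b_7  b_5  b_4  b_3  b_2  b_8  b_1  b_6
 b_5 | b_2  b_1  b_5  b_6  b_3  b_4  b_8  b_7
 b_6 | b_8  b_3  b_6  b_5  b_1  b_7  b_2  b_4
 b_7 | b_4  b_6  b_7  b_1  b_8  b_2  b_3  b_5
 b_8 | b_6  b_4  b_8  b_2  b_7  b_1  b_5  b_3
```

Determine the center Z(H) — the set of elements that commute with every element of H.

{b_3, b_7}

An element z is central iff its row equals its column in the table.
For b_4: b_4 ⊙ b_6 = b_8 ≠ b_5 = b_6 ⊙ b_4, so b_4 ∉ Z.
Checking each element this way leaves Z(H) = {b_3, b_7}.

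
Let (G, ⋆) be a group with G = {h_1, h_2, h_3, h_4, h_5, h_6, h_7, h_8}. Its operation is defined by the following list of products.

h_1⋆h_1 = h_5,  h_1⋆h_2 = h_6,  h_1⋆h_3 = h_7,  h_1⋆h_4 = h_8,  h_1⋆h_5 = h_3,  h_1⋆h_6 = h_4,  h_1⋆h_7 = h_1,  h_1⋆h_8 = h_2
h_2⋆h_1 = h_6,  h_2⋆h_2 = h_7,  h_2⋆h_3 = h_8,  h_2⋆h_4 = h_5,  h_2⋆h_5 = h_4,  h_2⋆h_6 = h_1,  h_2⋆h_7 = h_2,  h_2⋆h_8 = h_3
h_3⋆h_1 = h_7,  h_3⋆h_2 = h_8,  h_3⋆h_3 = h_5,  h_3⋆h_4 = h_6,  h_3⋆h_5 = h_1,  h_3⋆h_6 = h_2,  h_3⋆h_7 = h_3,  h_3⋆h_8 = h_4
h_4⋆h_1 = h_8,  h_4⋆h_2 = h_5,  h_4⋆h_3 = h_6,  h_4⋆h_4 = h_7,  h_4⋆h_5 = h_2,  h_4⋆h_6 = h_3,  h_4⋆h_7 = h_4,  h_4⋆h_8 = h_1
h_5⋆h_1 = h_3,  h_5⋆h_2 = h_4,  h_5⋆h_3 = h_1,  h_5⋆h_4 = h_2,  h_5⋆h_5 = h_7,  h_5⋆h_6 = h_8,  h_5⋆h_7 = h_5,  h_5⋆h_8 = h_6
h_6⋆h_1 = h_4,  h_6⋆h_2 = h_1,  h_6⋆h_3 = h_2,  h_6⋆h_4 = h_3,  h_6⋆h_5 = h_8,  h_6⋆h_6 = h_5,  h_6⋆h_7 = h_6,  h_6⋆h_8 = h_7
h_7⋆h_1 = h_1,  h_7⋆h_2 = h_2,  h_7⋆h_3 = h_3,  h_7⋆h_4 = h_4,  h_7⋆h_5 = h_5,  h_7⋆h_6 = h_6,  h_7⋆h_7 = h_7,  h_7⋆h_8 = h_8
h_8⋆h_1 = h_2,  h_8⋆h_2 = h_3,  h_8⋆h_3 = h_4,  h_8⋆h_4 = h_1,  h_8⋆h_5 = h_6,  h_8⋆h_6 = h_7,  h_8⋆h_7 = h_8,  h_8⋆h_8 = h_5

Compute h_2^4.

h_7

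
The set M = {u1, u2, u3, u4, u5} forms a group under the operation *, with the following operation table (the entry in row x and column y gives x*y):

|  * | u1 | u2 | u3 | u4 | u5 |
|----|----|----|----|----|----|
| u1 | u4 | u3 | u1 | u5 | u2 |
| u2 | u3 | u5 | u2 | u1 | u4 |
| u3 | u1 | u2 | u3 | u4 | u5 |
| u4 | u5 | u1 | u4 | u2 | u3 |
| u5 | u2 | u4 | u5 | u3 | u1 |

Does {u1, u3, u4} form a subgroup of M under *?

u1*u4 = u5, which is not in {u1, u3, u4}.
The subset is not closed under *, so it is not a subgroup.

No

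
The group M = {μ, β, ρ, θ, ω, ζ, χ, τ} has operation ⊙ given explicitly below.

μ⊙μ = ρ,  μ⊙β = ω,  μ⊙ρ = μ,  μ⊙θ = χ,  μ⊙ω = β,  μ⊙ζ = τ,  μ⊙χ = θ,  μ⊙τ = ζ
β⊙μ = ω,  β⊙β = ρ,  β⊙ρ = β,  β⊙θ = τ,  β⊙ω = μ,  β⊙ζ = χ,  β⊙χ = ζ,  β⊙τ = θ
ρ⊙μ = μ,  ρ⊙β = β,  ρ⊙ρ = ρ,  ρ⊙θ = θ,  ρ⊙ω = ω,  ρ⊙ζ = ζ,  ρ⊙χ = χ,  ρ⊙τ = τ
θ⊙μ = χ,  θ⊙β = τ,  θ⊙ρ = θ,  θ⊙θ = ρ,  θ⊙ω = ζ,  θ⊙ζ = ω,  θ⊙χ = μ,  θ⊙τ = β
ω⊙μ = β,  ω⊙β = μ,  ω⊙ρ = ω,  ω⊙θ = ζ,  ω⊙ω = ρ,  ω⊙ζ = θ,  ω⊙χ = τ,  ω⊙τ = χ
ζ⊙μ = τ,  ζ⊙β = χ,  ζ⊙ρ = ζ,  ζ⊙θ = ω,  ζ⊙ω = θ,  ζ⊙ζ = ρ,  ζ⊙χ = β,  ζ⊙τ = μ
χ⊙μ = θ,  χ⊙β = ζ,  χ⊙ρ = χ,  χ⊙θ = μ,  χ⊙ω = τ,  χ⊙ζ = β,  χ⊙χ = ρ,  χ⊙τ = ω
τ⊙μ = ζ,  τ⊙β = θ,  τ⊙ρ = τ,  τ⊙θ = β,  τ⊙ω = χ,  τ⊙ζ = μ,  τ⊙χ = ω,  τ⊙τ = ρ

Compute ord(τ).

2

The identity element is ρ (its row matches the header).
τ^1 = τ
τ^2 = τ ⊙ τ = ρ
The first power of τ equal to the identity is τ^2, so ord(τ) = 2.
(Structurally, M here is isomorphic to the elementary abelian group (Z_2)^3.)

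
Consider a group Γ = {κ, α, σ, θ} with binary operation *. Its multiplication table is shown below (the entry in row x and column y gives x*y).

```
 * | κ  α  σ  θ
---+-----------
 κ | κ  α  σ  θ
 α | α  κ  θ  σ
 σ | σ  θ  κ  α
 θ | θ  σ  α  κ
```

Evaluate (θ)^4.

κ

θ^1 = θ
θ^2 = θ*θ = κ
θ^3 = κ*θ = θ
θ^4 = θ*θ = κ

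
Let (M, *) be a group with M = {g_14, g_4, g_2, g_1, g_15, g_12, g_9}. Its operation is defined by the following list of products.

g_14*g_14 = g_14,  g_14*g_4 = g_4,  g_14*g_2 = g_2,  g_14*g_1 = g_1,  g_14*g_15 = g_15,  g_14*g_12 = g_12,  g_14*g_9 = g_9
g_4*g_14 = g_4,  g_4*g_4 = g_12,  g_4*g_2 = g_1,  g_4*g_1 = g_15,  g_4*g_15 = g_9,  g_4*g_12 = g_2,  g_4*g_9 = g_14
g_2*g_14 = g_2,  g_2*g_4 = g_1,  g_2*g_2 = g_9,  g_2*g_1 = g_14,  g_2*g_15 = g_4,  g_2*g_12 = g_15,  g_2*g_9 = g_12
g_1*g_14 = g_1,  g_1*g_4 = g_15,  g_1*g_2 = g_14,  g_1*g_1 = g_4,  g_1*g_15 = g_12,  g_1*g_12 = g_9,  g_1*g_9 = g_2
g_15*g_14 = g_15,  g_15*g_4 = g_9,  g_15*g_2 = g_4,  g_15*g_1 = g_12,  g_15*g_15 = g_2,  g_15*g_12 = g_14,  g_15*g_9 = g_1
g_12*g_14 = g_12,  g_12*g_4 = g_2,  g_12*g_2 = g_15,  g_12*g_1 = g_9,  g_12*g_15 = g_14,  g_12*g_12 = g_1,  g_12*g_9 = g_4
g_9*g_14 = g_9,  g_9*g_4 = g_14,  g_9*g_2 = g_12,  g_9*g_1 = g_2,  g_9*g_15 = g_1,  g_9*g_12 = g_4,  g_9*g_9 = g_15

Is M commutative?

Yes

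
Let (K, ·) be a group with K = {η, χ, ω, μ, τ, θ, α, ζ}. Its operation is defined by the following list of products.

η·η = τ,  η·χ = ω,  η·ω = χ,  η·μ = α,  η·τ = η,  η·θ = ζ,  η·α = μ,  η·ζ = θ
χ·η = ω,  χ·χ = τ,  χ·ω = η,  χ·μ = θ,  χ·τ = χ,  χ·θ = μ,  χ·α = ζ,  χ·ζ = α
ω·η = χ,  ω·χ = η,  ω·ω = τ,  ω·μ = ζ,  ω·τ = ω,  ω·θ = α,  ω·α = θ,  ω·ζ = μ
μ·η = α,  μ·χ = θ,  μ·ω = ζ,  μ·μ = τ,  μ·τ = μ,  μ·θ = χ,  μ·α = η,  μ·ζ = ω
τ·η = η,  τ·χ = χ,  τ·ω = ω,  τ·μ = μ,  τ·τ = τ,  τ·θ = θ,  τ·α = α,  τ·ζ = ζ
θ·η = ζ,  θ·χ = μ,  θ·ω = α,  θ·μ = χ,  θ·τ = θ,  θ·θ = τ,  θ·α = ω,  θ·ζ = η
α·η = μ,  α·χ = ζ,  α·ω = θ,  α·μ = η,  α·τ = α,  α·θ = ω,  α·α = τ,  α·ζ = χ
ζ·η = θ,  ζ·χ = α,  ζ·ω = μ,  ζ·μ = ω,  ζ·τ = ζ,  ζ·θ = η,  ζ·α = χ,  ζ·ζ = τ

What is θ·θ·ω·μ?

ζ

θ·θ = τ
τ·ω = ω
ω·μ = ζ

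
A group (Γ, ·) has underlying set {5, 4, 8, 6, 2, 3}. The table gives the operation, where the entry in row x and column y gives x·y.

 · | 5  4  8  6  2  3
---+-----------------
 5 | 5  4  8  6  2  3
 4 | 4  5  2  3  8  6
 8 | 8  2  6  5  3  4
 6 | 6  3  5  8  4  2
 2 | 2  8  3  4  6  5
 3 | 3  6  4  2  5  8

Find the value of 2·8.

3

Read row 2, column 8: 2·8 = 3.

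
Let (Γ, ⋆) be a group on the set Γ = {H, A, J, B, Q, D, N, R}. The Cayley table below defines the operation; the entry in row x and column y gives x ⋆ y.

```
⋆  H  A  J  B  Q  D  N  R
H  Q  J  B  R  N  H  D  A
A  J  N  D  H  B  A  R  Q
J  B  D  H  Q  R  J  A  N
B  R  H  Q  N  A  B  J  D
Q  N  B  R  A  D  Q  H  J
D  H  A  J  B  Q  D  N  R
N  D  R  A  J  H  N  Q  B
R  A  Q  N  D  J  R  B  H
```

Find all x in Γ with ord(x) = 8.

Identity is D. Compute the order of each non-identity element by repeated multiplication:
  H: H → Q → N → D  (order 4)
  A: A → N → R → Q → B → H → J → D  (order 8)
  J: J → H → B → Q → R → N → A → D  (order 8)
  B: B → N → J → Q → A → H → R → D  (order 8)
  Q: Q → D  (order 2)
  N: N → Q → H → D  (order 4)
  R: R → H → A → Q → J → N → B → D  (order 8)
Elements of order 8: {A, B, J, R}.

{A, B, J, R}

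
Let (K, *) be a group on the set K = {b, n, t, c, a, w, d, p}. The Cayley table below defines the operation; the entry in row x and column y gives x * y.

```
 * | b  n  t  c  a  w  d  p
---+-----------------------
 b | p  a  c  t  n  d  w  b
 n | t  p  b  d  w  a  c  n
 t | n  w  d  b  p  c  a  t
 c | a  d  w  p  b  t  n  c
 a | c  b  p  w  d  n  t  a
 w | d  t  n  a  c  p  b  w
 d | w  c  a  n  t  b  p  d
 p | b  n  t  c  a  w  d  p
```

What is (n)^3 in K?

n^1 = n
n^2 = n * n = p
n^3 = p * n = n

n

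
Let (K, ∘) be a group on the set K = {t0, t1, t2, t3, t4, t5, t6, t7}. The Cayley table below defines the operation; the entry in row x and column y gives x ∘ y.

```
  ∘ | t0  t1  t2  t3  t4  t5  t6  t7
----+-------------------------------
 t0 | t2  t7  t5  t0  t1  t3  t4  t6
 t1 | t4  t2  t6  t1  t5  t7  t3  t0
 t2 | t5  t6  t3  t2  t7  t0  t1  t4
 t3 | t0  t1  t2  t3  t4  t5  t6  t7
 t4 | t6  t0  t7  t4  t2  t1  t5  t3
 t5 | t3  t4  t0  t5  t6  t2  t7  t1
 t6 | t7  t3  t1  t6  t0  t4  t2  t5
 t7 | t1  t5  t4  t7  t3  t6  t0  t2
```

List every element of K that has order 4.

{t0, t1, t4, t5, t6, t7}

Identity is t3. Compute the order of each non-identity element by repeated multiplication:
  t0: t0 → t2 → t5 → t3  (order 4)
  t1: t1 → t2 → t6 → t3  (order 4)
  t2: t2 → t3  (order 2)
  t4: t4 → t2 → t7 → t3  (order 4)
  t5: t5 → t2 → t0 → t3  (order 4)
  t6: t6 → t2 → t1 → t3  (order 4)
  t7: t7 → t2 → t4 → t3  (order 4)
Elements of order 4: {t0, t1, t4, t5, t6, t7}.
(Structurally, K here is isomorphic to the quaternion group Q_8.)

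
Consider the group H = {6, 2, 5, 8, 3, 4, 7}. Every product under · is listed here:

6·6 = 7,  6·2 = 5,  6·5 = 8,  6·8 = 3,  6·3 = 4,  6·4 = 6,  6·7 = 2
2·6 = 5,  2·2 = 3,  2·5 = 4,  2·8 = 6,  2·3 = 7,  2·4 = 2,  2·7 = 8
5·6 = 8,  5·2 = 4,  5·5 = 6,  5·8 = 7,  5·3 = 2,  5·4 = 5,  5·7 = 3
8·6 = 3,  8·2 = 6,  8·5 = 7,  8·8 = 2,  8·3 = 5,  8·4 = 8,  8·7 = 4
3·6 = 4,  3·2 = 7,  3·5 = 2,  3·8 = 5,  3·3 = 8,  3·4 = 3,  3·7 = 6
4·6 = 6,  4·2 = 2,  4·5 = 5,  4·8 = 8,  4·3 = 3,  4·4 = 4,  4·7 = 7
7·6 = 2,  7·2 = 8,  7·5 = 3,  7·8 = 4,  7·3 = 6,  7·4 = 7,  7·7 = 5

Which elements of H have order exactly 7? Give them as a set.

{2, 3, 5, 6, 7, 8}

Identity is 4. Compute the order of each non-identity element by repeated multiplication:
  6: 6 → 7 → 2 → 5 → 8 → 3 → 4  (order 7)
  2: 2 → 3 → 7 → 8 → 6 → 5 → 4  (order 7)
  5: 5 → 6 → 8 → 7 → 3 → 2 → 4  (order 7)
  8: 8 → 2 → 6 → 3 → 5 → 7 → 4  (order 7)
  3: 3 → 8 → 5 → 2 → 7 → 6 → 4  (order 7)
  7: 7 → 5 → 3 → 6 → 2 → 8 → 4  (order 7)
Elements of order 7: {2, 3, 5, 6, 7, 8}.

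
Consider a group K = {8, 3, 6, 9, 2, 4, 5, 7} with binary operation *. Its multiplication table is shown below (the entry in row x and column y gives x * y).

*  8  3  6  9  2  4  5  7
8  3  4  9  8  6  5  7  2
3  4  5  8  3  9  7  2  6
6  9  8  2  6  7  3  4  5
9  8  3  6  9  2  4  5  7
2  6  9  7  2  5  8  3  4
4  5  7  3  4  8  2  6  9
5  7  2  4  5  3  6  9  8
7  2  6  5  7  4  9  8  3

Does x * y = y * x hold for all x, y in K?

Yes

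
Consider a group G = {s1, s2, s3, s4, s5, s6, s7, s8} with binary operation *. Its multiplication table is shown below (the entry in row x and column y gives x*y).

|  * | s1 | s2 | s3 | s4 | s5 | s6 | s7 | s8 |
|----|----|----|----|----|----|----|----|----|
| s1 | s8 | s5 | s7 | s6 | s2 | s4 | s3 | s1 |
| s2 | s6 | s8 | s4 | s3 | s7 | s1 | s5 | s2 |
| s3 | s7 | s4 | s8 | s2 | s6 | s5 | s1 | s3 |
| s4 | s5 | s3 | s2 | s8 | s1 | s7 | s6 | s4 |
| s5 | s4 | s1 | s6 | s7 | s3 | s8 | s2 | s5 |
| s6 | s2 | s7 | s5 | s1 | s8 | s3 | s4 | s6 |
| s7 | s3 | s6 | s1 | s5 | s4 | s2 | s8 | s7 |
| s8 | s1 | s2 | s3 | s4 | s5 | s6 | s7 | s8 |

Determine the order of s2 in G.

2

The identity element is s8 (its row matches the header).
s2^1 = s2
s2^2 = s2*s2 = s8
The first power of s2 equal to the identity is s2^2, so ord(s2) = 2.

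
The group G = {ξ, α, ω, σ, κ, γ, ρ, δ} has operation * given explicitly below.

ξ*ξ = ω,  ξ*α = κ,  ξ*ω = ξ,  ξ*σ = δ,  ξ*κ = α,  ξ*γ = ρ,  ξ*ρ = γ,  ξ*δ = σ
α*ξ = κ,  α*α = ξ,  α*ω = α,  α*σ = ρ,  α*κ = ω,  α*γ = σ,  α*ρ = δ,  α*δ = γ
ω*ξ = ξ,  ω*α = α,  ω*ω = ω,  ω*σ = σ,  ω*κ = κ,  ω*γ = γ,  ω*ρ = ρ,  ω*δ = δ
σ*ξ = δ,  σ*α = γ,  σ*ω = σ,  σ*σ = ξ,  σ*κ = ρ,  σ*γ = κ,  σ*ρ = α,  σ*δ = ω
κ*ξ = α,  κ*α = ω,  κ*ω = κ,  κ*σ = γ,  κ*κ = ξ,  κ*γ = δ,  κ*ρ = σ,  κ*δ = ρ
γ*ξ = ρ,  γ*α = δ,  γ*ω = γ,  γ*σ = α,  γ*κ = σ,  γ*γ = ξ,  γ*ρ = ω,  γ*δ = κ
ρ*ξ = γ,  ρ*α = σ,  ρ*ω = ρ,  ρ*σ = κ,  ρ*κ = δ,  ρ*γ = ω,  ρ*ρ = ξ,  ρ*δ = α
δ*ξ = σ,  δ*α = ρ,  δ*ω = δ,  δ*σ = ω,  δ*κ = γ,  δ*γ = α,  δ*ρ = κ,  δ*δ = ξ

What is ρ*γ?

Read row ρ, column γ: ρ*γ = ω.

ω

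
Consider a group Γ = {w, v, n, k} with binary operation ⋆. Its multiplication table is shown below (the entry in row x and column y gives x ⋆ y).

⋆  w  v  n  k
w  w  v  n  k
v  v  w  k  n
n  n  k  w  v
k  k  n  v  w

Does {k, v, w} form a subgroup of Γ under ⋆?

k ⋆ v = n, which is not in {k, v, w}.
The subset is not closed under ⋆, so it is not a subgroup.
(Structurally, Γ here is isomorphic to the Klein four-group V_4.)

No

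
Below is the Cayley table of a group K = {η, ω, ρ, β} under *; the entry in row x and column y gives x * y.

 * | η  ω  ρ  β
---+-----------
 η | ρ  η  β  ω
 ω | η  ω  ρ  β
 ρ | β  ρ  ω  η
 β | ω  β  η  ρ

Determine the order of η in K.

4

The identity element is ω (its row matches the header).
η^1 = η
η^2 = η * η = ρ
η^3 = ρ * η = β
η^4 = β * η = ω
The first power of η equal to the identity is η^4, so ord(η) = 4.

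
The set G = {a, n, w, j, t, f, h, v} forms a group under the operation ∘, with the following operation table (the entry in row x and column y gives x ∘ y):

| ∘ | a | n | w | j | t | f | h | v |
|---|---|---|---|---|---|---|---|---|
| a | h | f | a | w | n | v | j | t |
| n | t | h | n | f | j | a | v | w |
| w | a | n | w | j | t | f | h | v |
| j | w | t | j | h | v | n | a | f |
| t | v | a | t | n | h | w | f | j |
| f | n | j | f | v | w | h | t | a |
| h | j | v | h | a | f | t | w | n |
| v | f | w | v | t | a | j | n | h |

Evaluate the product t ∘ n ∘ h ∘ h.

t ∘ n = a
a ∘ h = j
j ∘ h = a

a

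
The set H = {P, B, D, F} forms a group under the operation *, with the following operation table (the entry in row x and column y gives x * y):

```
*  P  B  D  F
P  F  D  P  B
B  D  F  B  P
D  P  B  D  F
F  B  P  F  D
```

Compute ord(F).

2

The identity element is D (its row matches the header).
F^1 = F
F^2 = F * F = D
The first power of F equal to the identity is F^2, so ord(F) = 2.
(Structurally, H here is isomorphic to the cyclic group Z_4.)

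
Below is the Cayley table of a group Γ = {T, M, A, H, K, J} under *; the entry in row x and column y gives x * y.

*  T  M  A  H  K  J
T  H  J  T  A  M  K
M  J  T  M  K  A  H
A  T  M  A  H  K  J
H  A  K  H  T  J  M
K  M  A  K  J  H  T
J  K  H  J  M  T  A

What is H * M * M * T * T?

H * M = K
K * M = A
A * T = T
T * T = H

H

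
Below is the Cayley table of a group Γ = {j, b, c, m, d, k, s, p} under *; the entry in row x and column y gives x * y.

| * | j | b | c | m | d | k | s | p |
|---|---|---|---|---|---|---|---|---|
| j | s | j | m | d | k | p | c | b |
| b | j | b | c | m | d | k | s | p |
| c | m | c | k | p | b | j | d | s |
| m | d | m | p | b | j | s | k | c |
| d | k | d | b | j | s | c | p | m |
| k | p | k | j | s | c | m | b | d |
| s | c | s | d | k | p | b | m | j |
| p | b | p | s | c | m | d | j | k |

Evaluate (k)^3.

k^1 = k
k^2 = k * k = m
k^3 = m * k = s
(Structurally, Γ here is isomorphic to the cyclic group Z_8.)

s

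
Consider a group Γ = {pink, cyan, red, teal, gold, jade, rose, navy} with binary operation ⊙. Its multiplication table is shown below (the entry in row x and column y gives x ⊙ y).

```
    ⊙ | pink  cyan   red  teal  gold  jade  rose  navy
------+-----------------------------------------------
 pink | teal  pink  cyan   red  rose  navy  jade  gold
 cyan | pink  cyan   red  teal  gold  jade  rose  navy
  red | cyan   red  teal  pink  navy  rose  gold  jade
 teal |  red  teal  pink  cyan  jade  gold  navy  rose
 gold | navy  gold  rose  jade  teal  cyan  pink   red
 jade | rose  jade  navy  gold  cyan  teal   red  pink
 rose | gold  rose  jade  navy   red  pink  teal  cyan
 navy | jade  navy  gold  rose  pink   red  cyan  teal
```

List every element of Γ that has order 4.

Identity is cyan. Compute the order of each non-identity element by repeated multiplication:
  pink: pink → teal → red → cyan  (order 4)
  red: red → teal → pink → cyan  (order 4)
  teal: teal → cyan  (order 2)
  gold: gold → teal → jade → cyan  (order 4)
  jade: jade → teal → gold → cyan  (order 4)
  rose: rose → teal → navy → cyan  (order 4)
  navy: navy → teal → rose → cyan  (order 4)
Elements of order 4: {gold, jade, navy, pink, red, rose}.

{gold, jade, navy, pink, red, rose}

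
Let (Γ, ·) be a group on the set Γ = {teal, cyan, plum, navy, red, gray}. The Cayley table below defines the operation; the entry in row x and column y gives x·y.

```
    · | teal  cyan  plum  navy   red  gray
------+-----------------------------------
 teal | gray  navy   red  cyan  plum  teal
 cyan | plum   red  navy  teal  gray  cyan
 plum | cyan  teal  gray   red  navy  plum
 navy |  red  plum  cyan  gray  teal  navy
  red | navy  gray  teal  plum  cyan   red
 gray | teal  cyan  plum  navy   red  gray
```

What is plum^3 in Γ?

plum^1 = plum
plum^2 = plum·plum = gray
plum^3 = gray·plum = plum

plum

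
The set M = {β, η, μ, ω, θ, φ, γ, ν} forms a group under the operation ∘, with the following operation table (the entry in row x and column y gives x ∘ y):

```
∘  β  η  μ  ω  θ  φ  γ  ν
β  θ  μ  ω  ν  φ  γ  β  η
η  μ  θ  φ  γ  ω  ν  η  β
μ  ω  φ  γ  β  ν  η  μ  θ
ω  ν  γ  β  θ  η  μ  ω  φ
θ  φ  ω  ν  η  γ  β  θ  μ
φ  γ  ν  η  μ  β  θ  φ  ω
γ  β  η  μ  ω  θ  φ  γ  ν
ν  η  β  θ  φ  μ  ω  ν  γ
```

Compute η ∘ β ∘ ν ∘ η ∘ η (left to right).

η ∘ β = μ
μ ∘ ν = θ
θ ∘ η = ω
ω ∘ η = γ

γ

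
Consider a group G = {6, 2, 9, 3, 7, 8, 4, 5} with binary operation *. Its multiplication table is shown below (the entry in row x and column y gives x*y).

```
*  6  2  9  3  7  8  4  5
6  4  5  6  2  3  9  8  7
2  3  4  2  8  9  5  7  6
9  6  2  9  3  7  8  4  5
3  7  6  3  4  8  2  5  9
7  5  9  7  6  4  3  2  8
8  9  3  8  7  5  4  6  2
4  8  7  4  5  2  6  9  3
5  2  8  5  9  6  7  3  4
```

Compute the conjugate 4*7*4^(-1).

7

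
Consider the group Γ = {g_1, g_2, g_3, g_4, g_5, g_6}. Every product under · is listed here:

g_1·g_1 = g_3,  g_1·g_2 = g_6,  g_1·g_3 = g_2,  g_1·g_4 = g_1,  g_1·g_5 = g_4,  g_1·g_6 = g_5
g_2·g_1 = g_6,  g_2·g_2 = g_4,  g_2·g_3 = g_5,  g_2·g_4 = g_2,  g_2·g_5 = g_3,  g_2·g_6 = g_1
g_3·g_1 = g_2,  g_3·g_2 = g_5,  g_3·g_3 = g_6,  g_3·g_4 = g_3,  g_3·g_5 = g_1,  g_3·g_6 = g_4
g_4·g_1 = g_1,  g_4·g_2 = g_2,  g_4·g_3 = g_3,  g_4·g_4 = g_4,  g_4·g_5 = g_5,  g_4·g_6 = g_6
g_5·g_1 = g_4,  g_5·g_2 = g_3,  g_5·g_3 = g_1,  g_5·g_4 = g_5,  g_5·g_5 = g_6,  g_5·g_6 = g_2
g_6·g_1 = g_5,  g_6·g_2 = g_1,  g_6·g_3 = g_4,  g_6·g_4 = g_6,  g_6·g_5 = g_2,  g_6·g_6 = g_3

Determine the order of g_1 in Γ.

The identity element is g_4 (its row matches the header).
g_1^1 = g_1
g_1^2 = g_1·g_1 = g_3
g_1^3 = g_3·g_1 = g_2
g_1^4 = g_2·g_1 = g_6
g_1^5 = g_6·g_1 = g_5
g_1^6 = g_5·g_1 = g_4
The first power of g_1 equal to the identity is g_1^6, so ord(g_1) = 6.

6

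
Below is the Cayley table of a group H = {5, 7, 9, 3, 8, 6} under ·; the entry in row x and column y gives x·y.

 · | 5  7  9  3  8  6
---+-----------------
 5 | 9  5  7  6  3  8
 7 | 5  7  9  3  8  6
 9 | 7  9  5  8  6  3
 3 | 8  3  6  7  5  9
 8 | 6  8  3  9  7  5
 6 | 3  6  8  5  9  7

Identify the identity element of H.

The identity e satisfies e·x = x for all x, so its row in the table reproduces the column headers.
Row 7 reads: 5, 7, 9, 3, 8, 6 — exactly the header order. So 7 is the identity.
(Structurally, H here is isomorphic to the symmetric group S_3.)

7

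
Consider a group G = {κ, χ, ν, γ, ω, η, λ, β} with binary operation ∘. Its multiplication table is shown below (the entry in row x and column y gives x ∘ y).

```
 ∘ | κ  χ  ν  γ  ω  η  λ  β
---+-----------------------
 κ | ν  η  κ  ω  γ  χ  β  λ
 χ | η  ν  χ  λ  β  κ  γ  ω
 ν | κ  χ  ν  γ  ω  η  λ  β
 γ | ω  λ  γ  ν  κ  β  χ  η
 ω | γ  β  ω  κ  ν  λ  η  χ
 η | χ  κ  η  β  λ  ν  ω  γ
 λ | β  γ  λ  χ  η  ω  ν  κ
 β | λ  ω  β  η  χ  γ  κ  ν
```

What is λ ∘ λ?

Read row λ, column λ: λ ∘ λ = ν.

ν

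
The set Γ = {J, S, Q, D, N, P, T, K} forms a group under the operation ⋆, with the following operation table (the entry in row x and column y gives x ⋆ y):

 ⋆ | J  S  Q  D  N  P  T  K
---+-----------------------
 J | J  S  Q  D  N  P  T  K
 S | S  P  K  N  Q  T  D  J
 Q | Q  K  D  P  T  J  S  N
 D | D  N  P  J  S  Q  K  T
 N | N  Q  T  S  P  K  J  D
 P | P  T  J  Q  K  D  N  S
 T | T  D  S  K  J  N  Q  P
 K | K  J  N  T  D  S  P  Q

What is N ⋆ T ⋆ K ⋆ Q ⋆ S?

N ⋆ T = J
J ⋆ K = K
K ⋆ Q = N
N ⋆ S = Q

Q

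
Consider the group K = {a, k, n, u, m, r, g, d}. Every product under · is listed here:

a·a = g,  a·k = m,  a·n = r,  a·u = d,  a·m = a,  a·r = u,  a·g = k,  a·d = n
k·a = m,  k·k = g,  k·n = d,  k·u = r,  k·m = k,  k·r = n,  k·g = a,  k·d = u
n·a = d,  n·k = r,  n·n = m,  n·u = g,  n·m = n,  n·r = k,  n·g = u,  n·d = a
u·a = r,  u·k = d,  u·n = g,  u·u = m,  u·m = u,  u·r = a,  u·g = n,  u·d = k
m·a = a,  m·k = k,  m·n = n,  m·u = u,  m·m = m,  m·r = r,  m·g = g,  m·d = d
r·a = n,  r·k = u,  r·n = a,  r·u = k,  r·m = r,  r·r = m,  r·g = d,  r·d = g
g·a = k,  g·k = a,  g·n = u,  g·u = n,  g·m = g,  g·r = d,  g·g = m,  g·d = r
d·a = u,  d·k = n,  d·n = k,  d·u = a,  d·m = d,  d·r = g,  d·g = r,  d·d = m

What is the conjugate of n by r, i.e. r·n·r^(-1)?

The identity is m. In row r, the entry m sits in column r, so r^(-1) = r.
r·n = a
a·r = u

u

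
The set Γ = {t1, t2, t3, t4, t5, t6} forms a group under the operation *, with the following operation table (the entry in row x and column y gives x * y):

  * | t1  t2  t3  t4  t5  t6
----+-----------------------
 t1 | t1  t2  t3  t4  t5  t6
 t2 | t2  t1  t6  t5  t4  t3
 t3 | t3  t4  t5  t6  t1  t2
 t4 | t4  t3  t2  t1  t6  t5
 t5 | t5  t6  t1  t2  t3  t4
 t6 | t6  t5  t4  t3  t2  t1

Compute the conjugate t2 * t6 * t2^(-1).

t4

The identity is t1. In row t2, the entry t1 sits in column t2, so t2^(-1) = t2.
t2 * t6 = t3
t3 * t2 = t4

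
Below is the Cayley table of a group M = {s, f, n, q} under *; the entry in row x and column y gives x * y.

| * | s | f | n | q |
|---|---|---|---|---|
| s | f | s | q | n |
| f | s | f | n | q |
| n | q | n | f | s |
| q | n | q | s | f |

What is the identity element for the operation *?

f

The identity e satisfies e * x = x for all x, so its row in the table reproduces the column headers.
Row f reads: s, f, n, q — exactly the header order. So f is the identity.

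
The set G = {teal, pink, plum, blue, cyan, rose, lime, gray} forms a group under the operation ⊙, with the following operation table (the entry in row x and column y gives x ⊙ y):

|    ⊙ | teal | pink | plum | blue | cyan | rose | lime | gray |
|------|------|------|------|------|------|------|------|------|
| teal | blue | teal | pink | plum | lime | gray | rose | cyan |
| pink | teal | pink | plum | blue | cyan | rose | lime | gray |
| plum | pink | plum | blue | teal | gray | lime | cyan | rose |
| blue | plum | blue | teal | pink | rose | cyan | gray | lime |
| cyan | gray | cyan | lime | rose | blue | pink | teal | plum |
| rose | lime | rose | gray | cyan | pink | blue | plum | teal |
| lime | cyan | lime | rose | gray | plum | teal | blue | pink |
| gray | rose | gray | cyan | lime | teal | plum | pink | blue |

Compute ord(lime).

4

The identity element is pink (its row matches the header).
lime^1 = lime
lime^2 = lime ⊙ lime = blue
lime^3 = blue ⊙ lime = gray
lime^4 = gray ⊙ lime = pink
The first power of lime equal to the identity is lime^4, so ord(lime) = 4.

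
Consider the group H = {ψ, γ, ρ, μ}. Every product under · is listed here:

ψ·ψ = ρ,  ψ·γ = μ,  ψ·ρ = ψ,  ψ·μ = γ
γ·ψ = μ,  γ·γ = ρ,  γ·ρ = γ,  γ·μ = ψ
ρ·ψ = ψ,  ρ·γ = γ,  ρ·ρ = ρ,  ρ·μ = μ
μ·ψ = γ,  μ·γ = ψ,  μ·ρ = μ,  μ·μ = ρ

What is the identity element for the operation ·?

ρ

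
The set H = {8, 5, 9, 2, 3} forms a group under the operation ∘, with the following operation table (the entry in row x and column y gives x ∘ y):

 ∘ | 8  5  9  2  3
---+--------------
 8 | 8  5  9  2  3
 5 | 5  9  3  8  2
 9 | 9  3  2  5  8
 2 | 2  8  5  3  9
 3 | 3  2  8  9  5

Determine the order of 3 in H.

5

The identity element is 8 (its row matches the header).
3^1 = 3
3^2 = 3 ∘ 3 = 5
3^3 = 5 ∘ 3 = 2
3^4 = 2 ∘ 3 = 9
3^5 = 9 ∘ 3 = 8
The first power of 3 equal to the identity is 3^5, so ord(3) = 5.
(Structurally, H here is isomorphic to the cyclic group Z_5.)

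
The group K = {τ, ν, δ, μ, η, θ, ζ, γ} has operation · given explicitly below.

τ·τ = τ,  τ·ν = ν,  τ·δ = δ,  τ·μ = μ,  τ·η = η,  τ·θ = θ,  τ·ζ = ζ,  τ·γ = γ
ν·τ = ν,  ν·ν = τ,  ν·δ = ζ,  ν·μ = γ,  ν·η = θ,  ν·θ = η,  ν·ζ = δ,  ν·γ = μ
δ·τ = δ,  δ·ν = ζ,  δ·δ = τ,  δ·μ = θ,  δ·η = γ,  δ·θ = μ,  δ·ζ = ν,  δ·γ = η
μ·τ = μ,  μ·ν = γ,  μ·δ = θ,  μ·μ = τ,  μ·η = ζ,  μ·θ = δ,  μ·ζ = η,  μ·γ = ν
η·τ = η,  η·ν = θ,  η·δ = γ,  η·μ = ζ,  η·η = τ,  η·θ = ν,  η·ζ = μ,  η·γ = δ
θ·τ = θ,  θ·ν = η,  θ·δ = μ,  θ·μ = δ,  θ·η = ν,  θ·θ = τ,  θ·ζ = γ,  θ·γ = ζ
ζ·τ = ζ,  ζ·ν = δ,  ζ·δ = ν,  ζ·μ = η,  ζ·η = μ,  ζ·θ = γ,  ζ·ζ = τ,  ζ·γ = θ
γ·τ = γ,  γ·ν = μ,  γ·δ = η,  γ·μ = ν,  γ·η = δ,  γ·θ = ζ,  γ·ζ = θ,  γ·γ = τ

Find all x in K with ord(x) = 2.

{γ, δ, ζ, η, θ, μ, ν}

Identity is τ. Compute the order of each non-identity element by repeated multiplication:
  ν: ν → τ  (order 2)
  δ: δ → τ  (order 2)
  μ: μ → τ  (order 2)
  η: η → τ  (order 2)
  θ: θ → τ  (order 2)
  ζ: ζ → τ  (order 2)
  γ: γ → τ  (order 2)
Elements of order 2: {γ, δ, ζ, η, θ, μ, ν}.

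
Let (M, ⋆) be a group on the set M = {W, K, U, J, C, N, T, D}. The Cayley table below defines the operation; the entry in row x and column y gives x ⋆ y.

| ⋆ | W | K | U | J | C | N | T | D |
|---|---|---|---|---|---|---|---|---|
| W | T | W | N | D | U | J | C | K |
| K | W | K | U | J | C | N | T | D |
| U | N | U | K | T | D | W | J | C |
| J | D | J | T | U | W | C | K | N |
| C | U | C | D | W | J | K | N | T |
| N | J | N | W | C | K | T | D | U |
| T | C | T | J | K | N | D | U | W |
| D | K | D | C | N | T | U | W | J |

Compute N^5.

N^1 = N
N^2 = N ⋆ N = T
N^3 = T ⋆ N = D
N^4 = D ⋆ N = U
N^5 = U ⋆ N = W

W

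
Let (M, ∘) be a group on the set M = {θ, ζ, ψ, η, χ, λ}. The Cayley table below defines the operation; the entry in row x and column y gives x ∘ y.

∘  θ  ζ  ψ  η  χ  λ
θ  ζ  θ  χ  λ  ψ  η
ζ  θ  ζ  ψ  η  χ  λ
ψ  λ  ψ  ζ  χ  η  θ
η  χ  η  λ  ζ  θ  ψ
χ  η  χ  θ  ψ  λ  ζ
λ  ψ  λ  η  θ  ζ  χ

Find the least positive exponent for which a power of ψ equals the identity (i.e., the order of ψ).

The identity element is ζ (its row matches the header).
ψ^1 = ψ
ψ^2 = ψ ∘ ψ = ζ
The first power of ψ equal to the identity is ψ^2, so ord(ψ) = 2.
(Structurally, M here is isomorphic to the symmetric group S_3.)

2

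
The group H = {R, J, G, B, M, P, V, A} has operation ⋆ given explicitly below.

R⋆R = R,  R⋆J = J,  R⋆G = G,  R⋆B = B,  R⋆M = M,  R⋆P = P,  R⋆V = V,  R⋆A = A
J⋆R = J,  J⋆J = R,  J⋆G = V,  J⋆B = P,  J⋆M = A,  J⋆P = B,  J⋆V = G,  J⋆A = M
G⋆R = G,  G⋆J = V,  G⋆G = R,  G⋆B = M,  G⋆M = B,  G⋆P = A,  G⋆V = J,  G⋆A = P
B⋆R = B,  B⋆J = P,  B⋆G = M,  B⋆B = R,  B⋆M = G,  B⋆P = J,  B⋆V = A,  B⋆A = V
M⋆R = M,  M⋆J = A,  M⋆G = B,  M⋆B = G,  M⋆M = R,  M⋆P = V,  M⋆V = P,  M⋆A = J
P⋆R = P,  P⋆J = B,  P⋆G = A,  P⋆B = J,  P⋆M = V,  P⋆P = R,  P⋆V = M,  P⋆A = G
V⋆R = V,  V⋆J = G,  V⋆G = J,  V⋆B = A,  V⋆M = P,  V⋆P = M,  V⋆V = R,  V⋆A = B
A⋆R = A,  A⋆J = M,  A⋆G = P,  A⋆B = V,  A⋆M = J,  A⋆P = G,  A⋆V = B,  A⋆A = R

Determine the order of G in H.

The identity element is R (its row matches the header).
G^1 = G
G^2 = G ⋆ G = R
The first power of G equal to the identity is G^2, so ord(G) = 2.
(Structurally, H here is isomorphic to the elementary abelian group (Z_2)^3.)

2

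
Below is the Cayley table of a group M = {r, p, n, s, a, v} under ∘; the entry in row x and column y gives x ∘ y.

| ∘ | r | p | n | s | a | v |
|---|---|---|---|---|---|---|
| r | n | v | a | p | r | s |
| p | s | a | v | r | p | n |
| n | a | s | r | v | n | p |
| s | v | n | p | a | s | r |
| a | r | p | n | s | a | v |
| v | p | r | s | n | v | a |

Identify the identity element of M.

a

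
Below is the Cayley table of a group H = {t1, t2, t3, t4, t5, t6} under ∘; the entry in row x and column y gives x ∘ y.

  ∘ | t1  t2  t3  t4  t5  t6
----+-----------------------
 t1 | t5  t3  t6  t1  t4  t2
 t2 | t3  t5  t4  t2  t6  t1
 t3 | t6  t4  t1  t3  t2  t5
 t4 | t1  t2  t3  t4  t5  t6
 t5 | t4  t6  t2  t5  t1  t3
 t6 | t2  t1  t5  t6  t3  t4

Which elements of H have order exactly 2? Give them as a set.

{t6}

Identity is t4. Compute the order of each non-identity element by repeated multiplication:
  t1: t1 → t5 → t4  (order 3)
  t2: t2 → t5 → t6 → t1 → t3 → t4  (order 6)
  t3: t3 → t1 → t6 → t5 → t2 → t4  (order 6)
  t5: t5 → t1 → t4  (order 3)
  t6: t6 → t4  (order 2)
Elements of order 2: {t6}.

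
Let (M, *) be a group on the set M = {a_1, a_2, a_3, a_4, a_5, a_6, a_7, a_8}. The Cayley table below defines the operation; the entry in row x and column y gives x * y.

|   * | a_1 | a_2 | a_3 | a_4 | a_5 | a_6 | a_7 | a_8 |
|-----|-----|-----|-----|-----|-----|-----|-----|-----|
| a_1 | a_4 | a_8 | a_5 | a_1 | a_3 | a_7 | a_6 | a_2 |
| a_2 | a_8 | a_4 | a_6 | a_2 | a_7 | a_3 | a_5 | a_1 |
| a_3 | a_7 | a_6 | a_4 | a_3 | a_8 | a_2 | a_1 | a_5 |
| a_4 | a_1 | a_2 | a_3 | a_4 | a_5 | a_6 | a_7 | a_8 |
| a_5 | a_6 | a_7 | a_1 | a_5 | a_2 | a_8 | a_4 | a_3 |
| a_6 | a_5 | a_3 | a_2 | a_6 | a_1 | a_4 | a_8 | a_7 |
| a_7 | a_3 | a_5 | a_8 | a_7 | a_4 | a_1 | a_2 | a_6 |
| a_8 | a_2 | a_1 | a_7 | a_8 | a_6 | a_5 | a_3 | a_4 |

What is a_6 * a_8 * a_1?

a_3

a_6 * a_8 = a_7
a_7 * a_1 = a_3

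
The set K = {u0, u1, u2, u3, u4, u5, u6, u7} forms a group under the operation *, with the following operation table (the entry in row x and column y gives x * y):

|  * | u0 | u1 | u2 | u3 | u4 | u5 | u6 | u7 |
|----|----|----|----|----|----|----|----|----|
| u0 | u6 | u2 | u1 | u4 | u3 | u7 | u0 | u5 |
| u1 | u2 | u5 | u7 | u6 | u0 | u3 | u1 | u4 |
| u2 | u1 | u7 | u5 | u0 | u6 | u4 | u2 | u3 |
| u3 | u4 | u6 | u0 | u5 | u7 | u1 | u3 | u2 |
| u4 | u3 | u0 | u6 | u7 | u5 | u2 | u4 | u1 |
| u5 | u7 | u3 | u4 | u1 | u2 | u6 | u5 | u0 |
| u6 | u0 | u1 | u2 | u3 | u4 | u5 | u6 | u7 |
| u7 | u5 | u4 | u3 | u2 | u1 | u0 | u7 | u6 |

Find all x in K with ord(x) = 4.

Identity is u6. Compute the order of each non-identity element by repeated multiplication:
  u0: u0 → u6  (order 2)
  u1: u1 → u5 → u3 → u6  (order 4)
  u2: u2 → u5 → u4 → u6  (order 4)
  u3: u3 → u5 → u1 → u6  (order 4)
  u4: u4 → u5 → u2 → u6  (order 4)
  u5: u5 → u6  (order 2)
  u7: u7 → u6  (order 2)
Elements of order 4: {u1, u2, u3, u4}.

{u1, u2, u3, u4}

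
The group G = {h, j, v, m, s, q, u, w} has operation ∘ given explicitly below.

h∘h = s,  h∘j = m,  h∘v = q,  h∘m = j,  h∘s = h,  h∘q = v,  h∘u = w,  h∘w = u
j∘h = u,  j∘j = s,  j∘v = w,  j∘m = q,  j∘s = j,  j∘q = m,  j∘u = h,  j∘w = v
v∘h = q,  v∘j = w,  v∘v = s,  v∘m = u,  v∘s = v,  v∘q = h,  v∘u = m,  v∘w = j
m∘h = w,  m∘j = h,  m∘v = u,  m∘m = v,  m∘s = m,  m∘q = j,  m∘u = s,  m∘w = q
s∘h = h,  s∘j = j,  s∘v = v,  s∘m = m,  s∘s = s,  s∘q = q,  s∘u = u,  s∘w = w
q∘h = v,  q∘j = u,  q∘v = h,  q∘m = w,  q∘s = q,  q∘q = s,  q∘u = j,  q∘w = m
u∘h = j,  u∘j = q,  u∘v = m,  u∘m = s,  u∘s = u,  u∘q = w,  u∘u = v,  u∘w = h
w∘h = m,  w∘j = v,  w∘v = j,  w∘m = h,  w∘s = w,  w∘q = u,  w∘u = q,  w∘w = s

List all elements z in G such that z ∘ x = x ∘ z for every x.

{s, v}

An element z is central iff its row equals its column in the table.
For u: u ∘ q = w ≠ j = q ∘ u, so u ∉ Z.
Checking each element this way leaves Z(G) = {s, v}.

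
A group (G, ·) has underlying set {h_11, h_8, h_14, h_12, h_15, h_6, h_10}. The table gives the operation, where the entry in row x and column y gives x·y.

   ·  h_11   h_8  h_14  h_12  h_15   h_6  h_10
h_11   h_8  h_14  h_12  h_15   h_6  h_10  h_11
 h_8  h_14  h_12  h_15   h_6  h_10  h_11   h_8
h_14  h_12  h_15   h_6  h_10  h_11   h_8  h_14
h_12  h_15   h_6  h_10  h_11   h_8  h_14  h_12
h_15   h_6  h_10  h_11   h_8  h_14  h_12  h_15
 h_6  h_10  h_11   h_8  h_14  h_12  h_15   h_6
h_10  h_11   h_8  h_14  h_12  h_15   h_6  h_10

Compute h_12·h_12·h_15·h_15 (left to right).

h_12·h_12 = h_11
h_11·h_15 = h_6
h_6·h_15 = h_12

h_12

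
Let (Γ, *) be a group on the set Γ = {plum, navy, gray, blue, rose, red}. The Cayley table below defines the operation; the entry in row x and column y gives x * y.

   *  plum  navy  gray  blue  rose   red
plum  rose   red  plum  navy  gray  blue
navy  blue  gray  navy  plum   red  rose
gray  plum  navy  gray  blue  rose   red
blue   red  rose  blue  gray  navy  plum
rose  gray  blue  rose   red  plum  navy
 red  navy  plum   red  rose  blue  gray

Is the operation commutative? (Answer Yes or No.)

No

rose * navy = blue but navy * rose = red.
Since rose and navy do not commute, Γ is not abelian.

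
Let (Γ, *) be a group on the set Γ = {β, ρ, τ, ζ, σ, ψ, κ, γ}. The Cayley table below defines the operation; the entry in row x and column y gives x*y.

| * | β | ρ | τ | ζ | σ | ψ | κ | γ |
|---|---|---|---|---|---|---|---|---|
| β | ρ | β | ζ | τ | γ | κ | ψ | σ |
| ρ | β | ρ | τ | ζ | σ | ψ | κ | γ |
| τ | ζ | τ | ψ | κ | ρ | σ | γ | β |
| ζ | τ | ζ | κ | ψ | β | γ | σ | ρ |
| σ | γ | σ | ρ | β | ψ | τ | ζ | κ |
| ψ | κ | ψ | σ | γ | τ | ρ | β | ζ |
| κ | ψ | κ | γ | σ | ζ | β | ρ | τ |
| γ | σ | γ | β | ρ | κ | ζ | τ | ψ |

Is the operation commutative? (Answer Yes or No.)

Yes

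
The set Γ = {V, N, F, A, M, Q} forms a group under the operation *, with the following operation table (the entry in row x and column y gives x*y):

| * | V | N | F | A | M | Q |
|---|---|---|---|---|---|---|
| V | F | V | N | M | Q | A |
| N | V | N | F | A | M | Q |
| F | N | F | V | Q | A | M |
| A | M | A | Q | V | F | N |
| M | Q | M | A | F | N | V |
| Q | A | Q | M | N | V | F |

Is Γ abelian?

Check whether the table is symmetric across its main diagonal.
Every entry (row x, col y) equals the entry (row y, col x), so Γ is abelian.

Yes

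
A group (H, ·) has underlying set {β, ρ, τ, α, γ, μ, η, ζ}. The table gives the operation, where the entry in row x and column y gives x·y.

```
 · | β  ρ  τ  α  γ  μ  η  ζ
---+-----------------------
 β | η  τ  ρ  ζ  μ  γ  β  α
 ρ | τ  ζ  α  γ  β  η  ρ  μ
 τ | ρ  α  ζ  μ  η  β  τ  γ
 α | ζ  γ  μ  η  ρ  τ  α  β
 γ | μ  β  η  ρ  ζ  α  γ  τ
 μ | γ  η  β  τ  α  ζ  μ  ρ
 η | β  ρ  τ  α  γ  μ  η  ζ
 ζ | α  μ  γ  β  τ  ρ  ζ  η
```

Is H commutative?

Check whether the table is symmetric across its main diagonal.
Every entry (row x, col y) equals the entry (row y, col x), so H is abelian.

Yes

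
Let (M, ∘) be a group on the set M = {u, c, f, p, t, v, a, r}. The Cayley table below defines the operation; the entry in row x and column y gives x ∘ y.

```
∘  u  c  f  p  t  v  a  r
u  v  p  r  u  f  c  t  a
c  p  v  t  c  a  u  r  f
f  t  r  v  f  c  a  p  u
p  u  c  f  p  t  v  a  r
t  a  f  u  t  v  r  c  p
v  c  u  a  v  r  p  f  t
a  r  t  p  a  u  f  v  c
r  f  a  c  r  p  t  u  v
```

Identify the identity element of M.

The identity e satisfies e ∘ x = x for all x, so its row in the table reproduces the column headers.
Row p reads: u, c, f, p, t, v, a, r — exactly the header order. So p is the identity.

p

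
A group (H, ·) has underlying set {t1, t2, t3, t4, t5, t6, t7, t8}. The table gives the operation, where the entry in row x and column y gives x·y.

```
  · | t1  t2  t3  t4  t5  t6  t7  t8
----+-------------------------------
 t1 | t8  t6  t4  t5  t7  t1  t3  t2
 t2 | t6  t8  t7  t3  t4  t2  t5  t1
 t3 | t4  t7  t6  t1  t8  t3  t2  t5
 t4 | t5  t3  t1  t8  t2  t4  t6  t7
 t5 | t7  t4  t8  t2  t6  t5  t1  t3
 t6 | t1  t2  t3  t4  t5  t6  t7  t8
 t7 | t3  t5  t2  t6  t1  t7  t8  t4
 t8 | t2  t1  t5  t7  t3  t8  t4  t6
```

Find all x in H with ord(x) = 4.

{t1, t2, t4, t7}

Identity is t6. Compute the order of each non-identity element by repeated multiplication:
  t1: t1 → t8 → t2 → t6  (order 4)
  t2: t2 → t8 → t1 → t6  (order 4)
  t3: t3 → t6  (order 2)
  t4: t4 → t8 → t7 → t6  (order 4)
  t5: t5 → t6  (order 2)
  t7: t7 → t8 → t4 → t6  (order 4)
  t8: t8 → t6  (order 2)
Elements of order 4: {t1, t2, t4, t7}.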